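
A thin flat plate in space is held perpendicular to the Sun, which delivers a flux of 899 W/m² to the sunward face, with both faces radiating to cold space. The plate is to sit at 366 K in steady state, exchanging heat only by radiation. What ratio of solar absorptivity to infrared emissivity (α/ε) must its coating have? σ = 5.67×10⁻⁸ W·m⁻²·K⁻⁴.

α/ε ≈ 2.26

Balance: αS·A = εσ·2A·T⁴ ⇒ α/ε = 2σT⁴/S.
α/ε = 2·5.67×10⁻⁸·(366)⁴/899 = 2·5.67×10⁻⁸·1.794×10¹⁰/899.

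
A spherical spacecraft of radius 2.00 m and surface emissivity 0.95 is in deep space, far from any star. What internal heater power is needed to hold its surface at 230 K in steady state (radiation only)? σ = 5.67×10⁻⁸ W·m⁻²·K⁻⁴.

P = εσ·4πr²·T⁴.
4πr² = 50.27 m²; T⁴ = 2.798×10⁹ K⁴.
P = 0.95·5.67×10⁻⁸·50.27·2.798×10⁹.

P ≈ 7580 W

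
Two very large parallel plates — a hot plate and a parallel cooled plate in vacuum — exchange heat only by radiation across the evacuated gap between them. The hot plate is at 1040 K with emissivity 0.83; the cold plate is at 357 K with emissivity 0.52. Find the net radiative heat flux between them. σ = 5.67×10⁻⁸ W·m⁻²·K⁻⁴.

q ≈ 30700 W/m²

For two infinite grey parallel plates, q = σ(T₁⁴ − T₂⁴)/(1/ε₁ + 1/ε₂ − 1).
T₁⁴ − T₂⁴ = 1.170×10¹² − 1.624×10¹⁰ = 1.154×10¹² K⁴.
1/ε₁ + 1/ε₂ − 1 = 1.205 + 1.923 − 1 = 2.128.
q = 5.67×10⁻⁸ × 1.154×10¹² / 2.128.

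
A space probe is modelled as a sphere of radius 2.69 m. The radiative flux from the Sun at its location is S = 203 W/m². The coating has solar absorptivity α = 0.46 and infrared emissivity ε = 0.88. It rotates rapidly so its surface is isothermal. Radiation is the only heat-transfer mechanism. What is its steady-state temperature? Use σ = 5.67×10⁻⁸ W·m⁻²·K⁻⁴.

T ≈ 147 K

At equilibrium, absorbed power = emitted power.
Absorbing cross-section = πr² = 22.73 m²; emitting surface = 4πr² = 90.93 m² (ratio 4).
αS·A_cross = εσ·A_surf·T⁴  ⇒  T⁴ = αS/(ε·4σ).
T⁴ = 0.460·203/(0.88·4·5.67×10⁻⁸) = 4.679×10⁸ K⁴.
T = (4.679×10⁸)^(1/4).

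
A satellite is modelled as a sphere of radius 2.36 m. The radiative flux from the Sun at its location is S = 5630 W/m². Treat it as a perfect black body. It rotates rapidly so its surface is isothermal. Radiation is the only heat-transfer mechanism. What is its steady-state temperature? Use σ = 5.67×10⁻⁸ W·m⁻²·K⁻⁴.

At equilibrium, absorbed power = emitted power.
Absorbing cross-section = πr² = 17.50 m²; emitting surface = 4πr² = 69.99 m² (ratio 4).
S·A_cross = εσ·A_surf·T⁴  ⇒  T⁴ = S/(4σ).
T⁴ = 1.00·5630/(4·5.67×10⁻⁸) = 2.482×10¹⁰ K⁴.
T = (2.482×10¹⁰)^(1/4).

T ≈ 397 K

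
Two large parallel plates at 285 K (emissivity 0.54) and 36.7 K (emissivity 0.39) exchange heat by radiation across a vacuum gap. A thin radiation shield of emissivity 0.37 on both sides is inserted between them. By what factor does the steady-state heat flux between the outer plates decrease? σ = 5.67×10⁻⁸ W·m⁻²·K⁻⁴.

Without shield: q₀ = σΔ(T⁴)/(1/ε₁+1/ε₂−1) with denominator 3.416.
With shield the two gaps are in series; the resistances add: (1/ε₁+1/ε_s−1)+(1/ε_s+1/ε₂−1) = 3.555+4.267 = 7.821.
Heat-flux ratio q₀/q = 7.821/3.416.

factor ≈ 2.29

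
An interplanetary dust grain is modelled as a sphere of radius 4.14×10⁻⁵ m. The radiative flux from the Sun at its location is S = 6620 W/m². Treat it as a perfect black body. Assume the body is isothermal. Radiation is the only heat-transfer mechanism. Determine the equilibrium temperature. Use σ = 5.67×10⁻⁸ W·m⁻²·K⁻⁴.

T ≈ 413 K

At equilibrium, absorbed power = emitted power.
Absorbing cross-section = πr² = 5.385×10⁻⁹ m²; emitting surface = 4πr² = 2.154×10⁻⁸ m² (ratio 4).
S·A_cross = εσ·A_surf·T⁴  ⇒  T⁴ = S/(4σ).
T⁴ = 1.00·6620/(4·5.67×10⁻⁸) = 2.919×10¹⁰ K⁴.
T = (2.919×10¹⁰)^(1/4).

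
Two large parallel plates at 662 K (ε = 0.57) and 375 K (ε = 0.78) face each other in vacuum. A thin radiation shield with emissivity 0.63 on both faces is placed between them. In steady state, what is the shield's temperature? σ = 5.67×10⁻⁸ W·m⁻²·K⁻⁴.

T_s ≈ 557 K

In steady state the net flux on the hot side equals that on the cold side.
σ(T₁⁴−T_s⁴)/D₁ = σ(T_s⁴−T₂⁴)/D₂, with D₁ = 1/ε₁+1/ε_s−1 = 2.342, D₂ = 1/ε_s+1/ε₂−1 = 1.869.
Solve for T_s⁴: T_s⁴ = (D₂·T₁⁴ + D₁·T₂⁴)/(D₁+D₂) = 9.625×10¹⁰ K⁴.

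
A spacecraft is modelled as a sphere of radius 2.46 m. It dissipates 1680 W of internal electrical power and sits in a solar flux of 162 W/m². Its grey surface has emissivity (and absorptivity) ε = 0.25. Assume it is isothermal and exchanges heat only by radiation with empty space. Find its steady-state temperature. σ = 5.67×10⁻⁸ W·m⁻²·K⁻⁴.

T ≈ 218 K

At steady state, absorbed solar power + internal power = radiated power.
Absorbed: α·S·A_cross = 0.25·162·19.01 = 770.0 W (cross-section πr²).
Total input = 770.0 + 1680 = 2450 W.
Radiated: εσ·A_surf·T⁴ with A_surf = 4πr² = 76.05 m².
T⁴ = 2450/(0.25·5.67×10⁻⁸·76.05) = 2.273×10⁹ K⁴.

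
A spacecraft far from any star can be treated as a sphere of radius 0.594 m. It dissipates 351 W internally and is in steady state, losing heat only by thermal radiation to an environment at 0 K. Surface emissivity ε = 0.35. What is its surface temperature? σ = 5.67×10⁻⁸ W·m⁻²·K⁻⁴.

T ≈ 251 K

Steady state: internal power = radiated power, P = εσA T⁴.
Radiating area A = 4πr² = 4.434 m².
T⁴ = P/(εσA) = 351/(0.35·5.67×10⁻⁸·4.434) = 3.989×10⁹ K⁴.
T = (3.989×10⁹)^(1/4).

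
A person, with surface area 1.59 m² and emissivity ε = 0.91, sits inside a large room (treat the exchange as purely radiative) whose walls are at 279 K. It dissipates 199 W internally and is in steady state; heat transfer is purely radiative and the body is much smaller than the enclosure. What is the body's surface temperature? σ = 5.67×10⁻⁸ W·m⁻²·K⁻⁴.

T ≈ 304 K

For a small grey body in a large enclosure, net radiated power = εσA(T⁴ − T_w⁴).
Steady state: P = εσA(T⁴ − T_w⁴) with A = 1.59 m².
T⁴ = P/(εσA) + T_w⁴ = 199/(0.91·5.67×10⁻⁸·1.590) + (279)⁴
    = 2.426×10⁹ + 6.059×10⁹ = 8.485×10⁹ K⁴.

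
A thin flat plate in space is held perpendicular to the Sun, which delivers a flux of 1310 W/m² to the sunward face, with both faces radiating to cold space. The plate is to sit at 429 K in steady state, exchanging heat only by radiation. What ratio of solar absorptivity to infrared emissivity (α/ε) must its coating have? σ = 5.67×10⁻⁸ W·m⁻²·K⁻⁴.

Balance: αS·A = εσ·2A·T⁴ ⇒ α/ε = 2σT⁴/S.
α/ε = 2·5.67×10⁻⁸·(429)⁴/1310 = 2·5.67×10⁻⁸·3.387×10¹⁰/1310.

α/ε ≈ 2.93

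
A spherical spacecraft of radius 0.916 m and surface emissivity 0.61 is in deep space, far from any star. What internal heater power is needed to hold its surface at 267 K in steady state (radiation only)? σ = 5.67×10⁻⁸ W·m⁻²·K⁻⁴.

P ≈ 1850 W

P = εσ·4πr²·T⁴.
4πr² = 10.54 m²; T⁴ = 5.082×10⁹ K⁴.
P = 0.61·5.67×10⁻⁸·10.54·5.082×10⁹.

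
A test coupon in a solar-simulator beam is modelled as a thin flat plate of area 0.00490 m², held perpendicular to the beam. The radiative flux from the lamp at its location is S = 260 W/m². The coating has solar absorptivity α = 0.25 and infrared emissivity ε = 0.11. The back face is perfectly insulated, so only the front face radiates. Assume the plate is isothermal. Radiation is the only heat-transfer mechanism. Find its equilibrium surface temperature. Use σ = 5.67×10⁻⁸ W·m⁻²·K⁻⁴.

At equilibrium, absorbed power = emitted power.
Absorbing cross-section = A = 0.004900 m²; emitting surface = A = 0.004900 m² (ratio 1).
αS·A_cross = εσ·A_surf·T⁴  ⇒  T⁴ = αS/(ε·1σ).
T⁴ = 0.250·260/(0.11·1·5.67×10⁻⁸) = 1.042×10¹⁰ K⁴.
T = (1.042×10¹⁰)^(1/4).

T ≈ 320 K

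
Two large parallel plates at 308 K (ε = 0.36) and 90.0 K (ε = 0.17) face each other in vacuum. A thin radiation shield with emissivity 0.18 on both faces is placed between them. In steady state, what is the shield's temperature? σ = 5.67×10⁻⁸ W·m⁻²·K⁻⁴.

In steady state the net flux on the hot side equals that on the cold side.
σ(T₁⁴−T_s⁴)/D₁ = σ(T_s⁴−T₂⁴)/D₂, with D₁ = 1/ε₁+1/ε_s−1 = 7.333, D₂ = 1/ε_s+1/ε₂−1 = 10.44.
Solve for T_s⁴: T_s⁴ = (D₂·T₁⁴ + D₁·T₂⁴)/(D₁+D₂) = 5.313×10⁹ K⁴.

T_s ≈ 270 K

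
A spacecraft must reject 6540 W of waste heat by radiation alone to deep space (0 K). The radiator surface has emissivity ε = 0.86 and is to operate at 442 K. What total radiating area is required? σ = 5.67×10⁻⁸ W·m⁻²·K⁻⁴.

P = εσA T⁴ ⇒ A = P/(εσT⁴).
T⁴ = 3.817×10¹⁰ K⁴.
A = 6540/(0.86 × 5.67×10⁻⁸ × 3.817×10¹⁰).

A ≈ 3.51 m²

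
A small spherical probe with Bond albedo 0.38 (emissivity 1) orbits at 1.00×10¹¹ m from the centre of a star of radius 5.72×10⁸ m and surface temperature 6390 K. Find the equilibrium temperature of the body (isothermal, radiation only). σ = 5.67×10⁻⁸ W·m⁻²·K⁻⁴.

T ≈ 303 K

The star's surface emits σT_*⁴; at distance d the flux is S = σT_*⁴(R_*/d)².
S = 5.67×10⁻⁸·(6390)⁴·(5.72×10⁸/1.00×10¹¹)² = 3093 W/m².
For an isothermal sphere T⁴ = (1−a)S/(4σ) = 8.455×10⁹ K⁴.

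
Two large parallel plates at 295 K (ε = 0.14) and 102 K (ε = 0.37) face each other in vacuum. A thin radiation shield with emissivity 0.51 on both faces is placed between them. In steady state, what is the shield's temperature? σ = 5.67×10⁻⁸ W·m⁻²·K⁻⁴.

T_s ≈ 222 K

In steady state the net flux on the hot side equals that on the cold side.
σ(T₁⁴−T_s⁴)/D₁ = σ(T_s⁴−T₂⁴)/D₂, with D₁ = 1/ε₁+1/ε_s−1 = 8.104, D₂ = 1/ε_s+1/ε₂−1 = 3.663.
Solve for T_s⁴: T_s⁴ = (D₂·T₁⁴ + D₁·T₂⁴)/(D₁+D₂) = 2.432×10⁹ K⁴.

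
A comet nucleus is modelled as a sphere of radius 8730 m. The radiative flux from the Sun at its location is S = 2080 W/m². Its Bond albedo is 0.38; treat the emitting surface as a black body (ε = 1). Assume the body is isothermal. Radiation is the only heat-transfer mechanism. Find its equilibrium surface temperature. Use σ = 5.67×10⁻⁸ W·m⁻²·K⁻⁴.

At equilibrium, absorbed power = emitted power.
Absorbing cross-section = πr² = 2.394×10⁸ m²; emitting surface = 4πr² = 9.577×10⁸ m² (ratio 4).
(1−a)S·A_cross = εσ·A_surf·T⁴  ⇒  T⁴ = (1−a)S/(4σ).
T⁴ = 0.620·2080/(4·5.67×10⁻⁸) = 5.686×10⁹ K⁴.
T = (5.686×10⁹)^(1/4).

T ≈ 275 K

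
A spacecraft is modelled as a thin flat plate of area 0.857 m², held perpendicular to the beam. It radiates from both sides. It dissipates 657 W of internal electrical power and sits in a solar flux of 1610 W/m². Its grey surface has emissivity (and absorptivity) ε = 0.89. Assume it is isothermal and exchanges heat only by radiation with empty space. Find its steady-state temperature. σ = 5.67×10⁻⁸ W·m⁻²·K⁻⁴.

T ≈ 384 K

At steady state, absorbed solar power + internal power = radiated power.
Absorbed: α·S·A_cross = 0.89·1610·0.8570 = 1228 W (cross-section A).
Total input = 1228 + 657 = 1885 W.
Radiated: εσ·A_surf·T⁴ with A_surf = 2A = 1.714 m².
T⁴ = 1885/(0.89·5.67×10⁻⁸·1.714) = 2.179×10¹⁰ K⁴.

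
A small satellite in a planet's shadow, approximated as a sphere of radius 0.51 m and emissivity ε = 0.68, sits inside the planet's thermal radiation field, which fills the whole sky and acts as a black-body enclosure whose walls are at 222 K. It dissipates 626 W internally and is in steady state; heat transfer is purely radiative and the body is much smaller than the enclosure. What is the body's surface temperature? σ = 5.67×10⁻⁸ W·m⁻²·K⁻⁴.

T ≈ 293 K

For a small grey body in a large enclosure, net radiated power = εσA(T⁴ − T_w⁴).
Steady state: P = εσA(T⁴ − T_w⁴) with A = 4πr² = 3.269 m².
T⁴ = P/(εσA) + T_w⁴ = 626/(0.68·5.67×10⁻⁸·3.269) + (222)⁴
    = 4.967×10⁹ + 2.429×10⁹ = 7.396×10⁹ K⁴.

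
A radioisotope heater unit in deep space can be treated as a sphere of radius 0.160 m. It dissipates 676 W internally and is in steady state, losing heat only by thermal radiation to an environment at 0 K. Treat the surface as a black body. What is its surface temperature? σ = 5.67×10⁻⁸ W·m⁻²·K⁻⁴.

T ≈ 439 K

Steady state: internal power = radiated power, P = εσA T⁴.
Radiating area A = 4πr² = 0.3217 m².
T⁴ = P/(εσA) = 676/(1.0·5.67×10⁻⁸·0.3217) = 3.706×10¹⁰ K⁴.
T = (3.706×10¹⁰)^(1/4).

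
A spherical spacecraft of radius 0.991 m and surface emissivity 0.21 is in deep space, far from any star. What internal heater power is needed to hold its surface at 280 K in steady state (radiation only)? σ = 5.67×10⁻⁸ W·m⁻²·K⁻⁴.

P ≈ 903 W

P = εσ·4πr²·T⁴.
4πr² = 12.34 m²; T⁴ = 6.147×10⁹ K⁴.
P = 0.21·5.67×10⁻⁸·12.34·6.147×10⁹.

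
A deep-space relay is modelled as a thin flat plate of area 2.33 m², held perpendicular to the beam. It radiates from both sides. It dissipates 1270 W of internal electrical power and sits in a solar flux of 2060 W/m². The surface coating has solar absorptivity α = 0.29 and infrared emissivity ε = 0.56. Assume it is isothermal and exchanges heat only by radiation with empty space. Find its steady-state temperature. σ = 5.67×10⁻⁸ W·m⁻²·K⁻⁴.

At steady state, absorbed solar power + internal power = radiated power.
Absorbed: α·S·A_cross = 0.29·2060·2.330 = 1392 W (cross-section A).
Total input = 1392 + 1270 = 2662 W.
Radiated: εσ·A_surf·T⁴ with A_surf = 2A = 4.660 m².
T⁴ = 2662/(0.56·5.67×10⁻⁸·4.660) = 1.799×10¹⁰ K⁴.

T ≈ 366 K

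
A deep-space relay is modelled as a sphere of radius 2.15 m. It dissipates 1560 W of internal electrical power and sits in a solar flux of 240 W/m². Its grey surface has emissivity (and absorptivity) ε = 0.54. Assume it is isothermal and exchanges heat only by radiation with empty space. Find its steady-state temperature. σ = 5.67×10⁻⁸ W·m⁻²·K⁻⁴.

T ≈ 210 K

At steady state, absorbed solar power + internal power = radiated power.
Absorbed: α·S·A_cross = 0.54·240·14.52 = 1882 W (cross-section πr²).
Total input = 1882 + 1560 = 3442 W.
Radiated: εσ·A_surf·T⁴ with A_surf = 4πr² = 58.09 m².
T⁴ = 3442/(0.54·5.67×10⁻⁸·58.09) = 1.935×10⁹ K⁴.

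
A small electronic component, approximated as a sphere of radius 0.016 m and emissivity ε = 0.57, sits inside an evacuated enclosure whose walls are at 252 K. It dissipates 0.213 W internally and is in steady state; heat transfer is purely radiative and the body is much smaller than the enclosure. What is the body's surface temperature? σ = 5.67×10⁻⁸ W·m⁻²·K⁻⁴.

For a small grey body in a large enclosure, net radiated power = εσA(T⁴ − T_w⁴).
Steady state: P = εσA(T⁴ − T_w⁴) with A = 4πr² = 0.003217 m².
T⁴ = P/(εσA) + T_w⁴ = 0.213/(0.57·5.67×10⁻⁸·0.003217) + (252)⁴
    = 2.049×10⁹ + 4.033×10⁹ = 6.081×10⁹ K⁴.

T ≈ 279 K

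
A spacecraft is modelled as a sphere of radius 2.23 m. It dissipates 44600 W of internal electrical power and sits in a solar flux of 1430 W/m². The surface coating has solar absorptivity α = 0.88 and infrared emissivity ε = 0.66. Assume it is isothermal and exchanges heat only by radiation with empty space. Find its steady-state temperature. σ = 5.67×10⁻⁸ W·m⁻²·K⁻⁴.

T ≈ 407 K

At steady state, absorbed solar power + internal power = radiated power.
Absorbed: α·S·A_cross = 0.88·1430·15.62 = 19660 W (cross-section πr²).
Total input = 19660 + 44600 = 64260 W.
Radiated: εσ·A_surf·T⁴ with A_surf = 4πr² = 62.49 m².
T⁴ = 64260/(0.66·5.67×10⁻⁸·62.49) = 2.748×10¹⁰ K⁴.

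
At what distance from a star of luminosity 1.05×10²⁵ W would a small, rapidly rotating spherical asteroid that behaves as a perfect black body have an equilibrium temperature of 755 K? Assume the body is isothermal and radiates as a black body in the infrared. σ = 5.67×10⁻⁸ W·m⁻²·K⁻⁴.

For an isothermal black-emitting sphere, (1−a)S·πr² = σ·4πr²·T⁴ ⇒ S = 4σT⁴/(1−a).
S = 4·5.67×10⁻⁸·(755)⁴/1.00 = 73690 W/m².
Flux falls as S = L/(4πd²), so d = √(L/(4πS)) = √(1.05×10²⁵/(4π·73690)).

d ≈ 3.37×10⁹ m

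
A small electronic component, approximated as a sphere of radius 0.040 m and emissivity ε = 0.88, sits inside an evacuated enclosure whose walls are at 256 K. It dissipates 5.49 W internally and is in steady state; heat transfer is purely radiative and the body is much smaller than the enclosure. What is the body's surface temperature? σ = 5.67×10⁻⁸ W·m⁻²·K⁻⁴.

For a small grey body in a large enclosure, net radiated power = εσA(T⁴ − T_w⁴).
Steady state: P = εσA(T⁴ − T_w⁴) with A = 4πr² = 0.02011 m².
T⁴ = P/(εσA) + T_w⁴ = 5.49/(0.88·5.67×10⁻⁸·0.02011) + (256)⁴
    = 5.472×10⁹ + 4.295×10⁹ = 9.767×10⁹ K⁴.

T ≈ 314 K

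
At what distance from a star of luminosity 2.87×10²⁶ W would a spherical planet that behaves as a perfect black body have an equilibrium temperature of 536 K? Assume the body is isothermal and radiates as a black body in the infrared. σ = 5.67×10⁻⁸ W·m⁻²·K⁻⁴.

For an isothermal black-emitting sphere, (1−a)S·πr² = σ·4πr²·T⁴ ⇒ S = 4σT⁴/(1−a).
S = 4·5.67×10⁻⁸·(536)⁴/1.00 = 18720 W/m².
Flux falls as S = L/(4πd²), so d = √(L/(4πS)) = √(2.87×10²⁶/(4π·18720)).

d ≈ 3.49×10¹⁰ m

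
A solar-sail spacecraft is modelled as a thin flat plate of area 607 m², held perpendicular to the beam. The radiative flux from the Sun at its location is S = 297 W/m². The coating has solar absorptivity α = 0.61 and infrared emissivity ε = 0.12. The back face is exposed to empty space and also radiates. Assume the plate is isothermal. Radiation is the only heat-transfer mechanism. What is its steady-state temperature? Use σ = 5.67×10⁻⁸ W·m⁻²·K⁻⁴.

T ≈ 340 K

At equilibrium, absorbed power = emitted power.
Absorbing cross-section = A = 607.0 m²; emitting surface = 2A = 1214 m² (ratio 2).
αS·A_cross = εσ·A_surf·T⁴  ⇒  T⁴ = αS/(ε·2σ).
T⁴ = 0.610·297/(0.12·2·5.67×10⁻⁸) = 1.331×10¹⁰ K⁴.
T = (1.331×10¹⁰)^(1/4).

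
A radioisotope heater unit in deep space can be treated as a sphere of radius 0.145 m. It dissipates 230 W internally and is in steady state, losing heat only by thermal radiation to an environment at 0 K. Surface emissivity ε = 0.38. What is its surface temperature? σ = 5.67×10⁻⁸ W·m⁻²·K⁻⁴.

T ≈ 448 K

Steady state: internal power = radiated power, P = εσA T⁴.
Radiating area A = 4πr² = 0.2642 m².
T⁴ = P/(εσA) = 230/(0.38·5.67×10⁻⁸·0.2642) = 4.040×10¹⁰ K⁴.
T = (4.040×10¹⁰)^(1/4).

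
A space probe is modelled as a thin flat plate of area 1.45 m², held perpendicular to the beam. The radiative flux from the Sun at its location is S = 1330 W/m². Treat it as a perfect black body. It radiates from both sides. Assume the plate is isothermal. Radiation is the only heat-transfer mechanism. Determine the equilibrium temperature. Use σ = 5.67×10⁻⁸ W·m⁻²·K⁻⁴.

T ≈ 329 K

At equilibrium, absorbed power = emitted power.
Absorbing cross-section = A = 1.450 m²; emitting surface = 2A = 2.900 m² (ratio 2).
S·A_cross = εσ·A_surf·T⁴  ⇒  T⁴ = S/(2σ).
T⁴ = 1.00·1330/(2·5.67×10⁻⁸) = 1.173×10¹⁰ K⁴.
T = (1.173×10¹⁰)^(1/4).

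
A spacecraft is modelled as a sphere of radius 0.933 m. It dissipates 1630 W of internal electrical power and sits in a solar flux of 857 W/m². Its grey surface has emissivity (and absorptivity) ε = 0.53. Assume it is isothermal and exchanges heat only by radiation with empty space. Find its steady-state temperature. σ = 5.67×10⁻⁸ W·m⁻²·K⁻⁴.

T ≈ 306 K

At steady state, absorbed solar power + internal power = radiated power.
Absorbed: α·S·A_cross = 0.53·857·2.735 = 1242 W (cross-section πr²).
Total input = 1242 + 1630 = 2872 W.
Radiated: εσ·A_surf·T⁴ with A_surf = 4πr² = 10.94 m².
T⁴ = 2872/(0.53·5.67×10⁻⁸·10.94) = 8.737×10⁹ K⁴.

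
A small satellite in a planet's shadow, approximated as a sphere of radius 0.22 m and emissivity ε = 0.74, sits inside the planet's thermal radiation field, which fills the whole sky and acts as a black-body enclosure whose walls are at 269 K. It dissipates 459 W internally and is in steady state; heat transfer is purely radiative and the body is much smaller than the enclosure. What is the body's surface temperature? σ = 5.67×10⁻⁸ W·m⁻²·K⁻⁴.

T ≈ 390 K

For a small grey body in a large enclosure, net radiated power = εσA(T⁴ − T_w⁴).
Steady state: P = εσA(T⁴ − T_w⁴) with A = 4πr² = 0.6082 m².
T⁴ = P/(εσA) + T_w⁴ = 459/(0.74·5.67×10⁻⁸·0.6082) + (269)⁴
    = 1.799×10¹⁰ + 5.236×10⁹ = 2.322×10¹⁰ K⁴.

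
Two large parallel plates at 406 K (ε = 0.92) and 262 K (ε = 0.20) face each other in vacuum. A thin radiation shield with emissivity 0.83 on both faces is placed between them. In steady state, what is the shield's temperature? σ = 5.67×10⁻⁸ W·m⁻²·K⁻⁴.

T_s ≈ 388 K

In steady state the net flux on the hot side equals that on the cold side.
σ(T₁⁴−T_s⁴)/D₁ = σ(T_s⁴−T₂⁴)/D₂, with D₁ = 1/ε₁+1/ε_s−1 = 1.292, D₂ = 1/ε_s+1/ε₂−1 = 5.205.
Solve for T_s⁴: T_s⁴ = (D₂·T₁⁴ + D₁·T₂⁴)/(D₁+D₂) = 2.271×10¹⁰ K⁴.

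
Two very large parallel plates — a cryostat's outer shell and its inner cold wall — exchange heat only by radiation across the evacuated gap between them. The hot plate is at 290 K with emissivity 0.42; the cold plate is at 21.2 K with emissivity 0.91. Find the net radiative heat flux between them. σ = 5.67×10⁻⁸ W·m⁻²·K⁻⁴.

q ≈ 162 W/m²

For two infinite grey parallel plates, q = σ(T₁⁴ − T₂⁴)/(1/ε₁ + 1/ε₂ − 1).
T₁⁴ − T₂⁴ = 7.073×10⁹ − 2.020×10⁵ = 7.073×10⁹ K⁴.
1/ε₁ + 1/ε₂ − 1 = 2.381 + 1.099 − 1 = 2.480.
q = 5.67×10⁻⁸ × 7.073×10⁹ / 2.480.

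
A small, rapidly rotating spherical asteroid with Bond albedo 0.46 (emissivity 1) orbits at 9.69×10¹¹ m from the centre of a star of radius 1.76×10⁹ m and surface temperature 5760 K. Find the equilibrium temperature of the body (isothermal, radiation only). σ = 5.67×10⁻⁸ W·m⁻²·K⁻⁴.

T ≈ 149 K

The star's surface emits σT_*⁴; at distance d the flux is S = σT_*⁴(R_*/d)².
S = 5.67×10⁻⁸·(5760)⁴·(1.76×10⁹/9.69×10¹¹)² = 205.9 W/m².
For an isothermal sphere T⁴ = (1−a)S/(4σ) = 4.902×10⁸ K⁴.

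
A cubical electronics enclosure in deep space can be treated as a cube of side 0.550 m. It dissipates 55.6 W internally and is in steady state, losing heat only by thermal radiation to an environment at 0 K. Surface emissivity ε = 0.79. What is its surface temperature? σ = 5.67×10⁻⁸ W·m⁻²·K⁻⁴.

Steady state: internal power = radiated power, P = εσA T⁴.
Radiating area A = 6L² = 1.815 m².
T⁴ = P/(εσA) = 55.6/(0.79·5.67×10⁻⁸·1.815) = 6.839×10⁸ K⁴.
T = (6.839×10⁸)^(1/4).

T ≈ 162 K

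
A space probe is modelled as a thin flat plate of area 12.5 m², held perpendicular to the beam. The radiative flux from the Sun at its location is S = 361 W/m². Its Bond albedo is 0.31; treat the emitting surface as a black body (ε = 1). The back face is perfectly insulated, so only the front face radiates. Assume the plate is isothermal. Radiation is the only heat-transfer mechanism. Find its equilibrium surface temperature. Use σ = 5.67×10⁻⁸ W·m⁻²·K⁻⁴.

At equilibrium, absorbed power = emitted power.
Absorbing cross-section = A = 12.50 m²; emitting surface = A = 12.50 m² (ratio 1).
(1−a)S·A_cross = εσ·A_surf·T⁴  ⇒  T⁴ = (1−a)S/(1σ).
T⁴ = 0.690·361/(1·5.67×10⁻⁸) = 4.393×10⁹ K⁴.
T = (4.393×10⁹)^(1/4).

T ≈ 257 K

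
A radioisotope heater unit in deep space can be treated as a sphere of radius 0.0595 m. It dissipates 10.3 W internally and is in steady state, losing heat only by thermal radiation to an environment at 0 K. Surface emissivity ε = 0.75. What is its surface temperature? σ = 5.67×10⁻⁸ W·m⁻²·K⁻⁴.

Steady state: internal power = radiated power, P = εσA T⁴.
Radiating area A = 4πr² = 0.04449 m².
T⁴ = P/(εσA) = 10.3/(0.75·5.67×10⁻⁸·0.04449) = 5.444×10⁹ K⁴.
T = (5.444×10⁹)^(1/4).

T ≈ 272 K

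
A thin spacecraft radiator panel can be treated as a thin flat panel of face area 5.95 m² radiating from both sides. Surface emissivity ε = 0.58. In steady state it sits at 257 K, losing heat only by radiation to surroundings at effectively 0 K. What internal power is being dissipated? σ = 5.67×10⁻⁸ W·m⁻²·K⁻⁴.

Steady state: P = εσA T⁴.
A = 2·5.95 = 11.90 m²; T⁴ = (257)⁴ = 4.362×10⁹ K⁴.
P = 0.58 × 5.67×10⁻⁸ × 11.90 × 4.362×10⁹.

P ≈ 1710 W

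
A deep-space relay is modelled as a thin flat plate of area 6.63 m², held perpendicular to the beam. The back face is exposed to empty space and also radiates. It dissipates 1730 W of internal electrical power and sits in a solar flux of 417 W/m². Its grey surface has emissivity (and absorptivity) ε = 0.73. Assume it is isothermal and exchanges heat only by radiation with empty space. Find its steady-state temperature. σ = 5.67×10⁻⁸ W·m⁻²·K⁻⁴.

At steady state, absorbed solar power + internal power = radiated power.
Absorbed: α·S·A_cross = 0.73·417·6.630 = 2018 W (cross-section A).
Total input = 2018 + 1730 = 3748 W.
Radiated: εσ·A_surf·T⁴ with A_surf = 2A = 13.26 m².
T⁴ = 3748/(0.73·5.67×10⁻⁸·13.26) = 6.829×10⁹ K⁴.

T ≈ 287 K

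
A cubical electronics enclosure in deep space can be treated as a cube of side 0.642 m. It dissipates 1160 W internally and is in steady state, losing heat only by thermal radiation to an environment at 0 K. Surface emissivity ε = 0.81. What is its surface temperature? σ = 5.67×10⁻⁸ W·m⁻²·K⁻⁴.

T ≈ 318 K

Steady state: internal power = radiated power, P = εσA T⁴.
Radiating area A = 6L² = 2.473 m².
T⁴ = P/(εσA) = 1160/(0.81·5.67×10⁻⁸·2.473) = 1.021×10¹⁰ K⁴.
T = (1.021×10¹⁰)^(1/4).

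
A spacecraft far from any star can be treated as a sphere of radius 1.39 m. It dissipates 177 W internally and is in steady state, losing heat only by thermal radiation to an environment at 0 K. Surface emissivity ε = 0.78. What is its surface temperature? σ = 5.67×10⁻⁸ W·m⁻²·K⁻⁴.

T ≈ 113 K

Steady state: internal power = radiated power, P = εσA T⁴.
Radiating area A = 4πr² = 24.28 m².
T⁴ = P/(εσA) = 177/(0.78·5.67×10⁻⁸·24.28) = 1.648×10⁸ K⁴.
T = (1.648×10⁸)^(1/4).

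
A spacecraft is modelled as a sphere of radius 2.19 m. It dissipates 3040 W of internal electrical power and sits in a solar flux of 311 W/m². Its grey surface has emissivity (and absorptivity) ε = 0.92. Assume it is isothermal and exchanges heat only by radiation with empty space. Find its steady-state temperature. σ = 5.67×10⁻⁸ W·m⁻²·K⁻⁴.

At steady state, absorbed solar power + internal power = radiated power.
Absorbed: α·S·A_cross = 0.92·311·15.07 = 4311 W (cross-section πr²).
Total input = 4311 + 3040 = 7351 W.
Radiated: εσ·A_surf·T⁴ with A_surf = 4πr² = 60.27 m².
T⁴ = 7351/(0.92·5.67×10⁻⁸·60.27) = 2.338×10⁹ K⁴.

T ≈ 220 K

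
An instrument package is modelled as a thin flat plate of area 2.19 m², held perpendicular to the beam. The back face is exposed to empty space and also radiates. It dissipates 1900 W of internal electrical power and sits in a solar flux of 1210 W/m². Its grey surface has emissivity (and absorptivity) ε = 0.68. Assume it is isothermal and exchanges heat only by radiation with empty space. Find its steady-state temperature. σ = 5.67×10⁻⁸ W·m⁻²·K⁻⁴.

T ≈ 385 K

At steady state, absorbed solar power + internal power = radiated power.
Absorbed: α·S·A_cross = 0.68·1210·2.190 = 1802 W (cross-section A).
Total input = 1802 + 1900 = 3702 W.
Radiated: εσ·A_surf·T⁴ with A_surf = 2A = 4.380 m².
T⁴ = 3702/(0.68·5.67×10⁻⁸·4.380) = 2.192×10¹⁰ K⁴.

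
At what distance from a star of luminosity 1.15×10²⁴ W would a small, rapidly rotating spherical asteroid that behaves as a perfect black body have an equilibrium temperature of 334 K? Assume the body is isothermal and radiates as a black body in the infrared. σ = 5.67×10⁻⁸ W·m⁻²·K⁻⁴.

d ≈ 5.69×10⁹ m

For an isothermal black-emitting sphere, (1−a)S·πr² = σ·4πr²·T⁴ ⇒ S = 4σT⁴/(1−a).
S = 4·5.67×10⁻⁸·(334)⁴/1.00 = 2822 W/m².
Flux falls as S = L/(4πd²), so d = √(L/(4πS)) = √(1.15×10²⁴/(4π·2822)).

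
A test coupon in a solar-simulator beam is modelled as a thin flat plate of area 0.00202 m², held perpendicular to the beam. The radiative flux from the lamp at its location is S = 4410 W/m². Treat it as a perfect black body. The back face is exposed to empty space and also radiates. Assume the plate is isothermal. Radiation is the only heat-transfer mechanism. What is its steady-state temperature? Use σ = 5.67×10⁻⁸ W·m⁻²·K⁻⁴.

T ≈ 444 K

At equilibrium, absorbed power = emitted power.
Absorbing cross-section = A = 0.002020 m²; emitting surface = 2A = 0.004040 m² (ratio 2).
S·A_cross = εσ·A_surf·T⁴  ⇒  T⁴ = S/(2σ).
T⁴ = 1.00·4410/(2·5.67×10⁻⁸) = 3.889×10¹⁰ K⁴.
T = (3.889×10¹⁰)^(1/4).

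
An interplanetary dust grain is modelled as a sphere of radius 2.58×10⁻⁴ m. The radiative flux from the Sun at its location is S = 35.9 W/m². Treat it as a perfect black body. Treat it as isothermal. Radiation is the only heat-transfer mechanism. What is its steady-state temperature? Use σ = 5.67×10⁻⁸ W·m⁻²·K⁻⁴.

At equilibrium, absorbed power = emitted power.
Absorbing cross-section = πr² = 2.091×10⁻⁷ m²; emitting surface = 4πr² = 8.365×10⁻⁷ m² (ratio 4).
S·A_cross = εσ·A_surf·T⁴  ⇒  T⁴ = S/(4σ).
T⁴ = 1.00·35.9/(4·5.67×10⁻⁸) = 1.583×10⁸ K⁴.
T = (1.583×10⁸)^(1/4).

T ≈ 112 K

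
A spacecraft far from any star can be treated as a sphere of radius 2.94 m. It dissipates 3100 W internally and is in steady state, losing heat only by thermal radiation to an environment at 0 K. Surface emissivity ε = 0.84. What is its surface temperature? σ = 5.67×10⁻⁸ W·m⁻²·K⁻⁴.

Steady state: internal power = radiated power, P = εσA T⁴.
Radiating area A = 4πr² = 108.6 m².
T⁴ = P/(εσA) = 3100/(0.84·5.67×10⁻⁸·108.6) = 5.992×10⁸ K⁴.
T = (5.992×10⁸)^(1/4).

T ≈ 156 K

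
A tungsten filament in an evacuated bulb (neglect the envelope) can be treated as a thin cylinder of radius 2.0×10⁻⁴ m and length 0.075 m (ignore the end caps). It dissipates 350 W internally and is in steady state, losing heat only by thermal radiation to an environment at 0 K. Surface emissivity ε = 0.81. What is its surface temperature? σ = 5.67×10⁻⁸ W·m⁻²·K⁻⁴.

T ≈ 3000 K

Steady state: internal power = radiated power, P = εσA T⁴.
Radiating area A = 2πrL = 9.425×10⁻⁵ m².
T⁴ = P/(εσA) = 350/(0.81·5.67×10⁻⁸·9.425×10⁻⁵) = 8.086×10¹³ K⁴.
T = (8.086×10¹³)^(1/4).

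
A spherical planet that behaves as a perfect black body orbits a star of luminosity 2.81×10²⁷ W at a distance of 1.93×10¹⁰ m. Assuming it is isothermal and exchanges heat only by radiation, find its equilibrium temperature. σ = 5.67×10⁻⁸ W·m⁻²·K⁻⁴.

First find the stellar flux at distance d: S = L/(4πd²) = 2.81×10²⁷/(4π·(1.93×10¹⁰)²) = 6.003×10⁵ W/m².
For an isothermal sphere, absorbed (1−a)S·πr² = emitted σ·4πr²·T⁴, so T⁴ = (1−a)S/(4σ).
T⁴ = 1.00·6.003×10⁵/(4·5.67×10⁻⁸) = 2.647×10¹² K⁴.

T ≈ 1280 K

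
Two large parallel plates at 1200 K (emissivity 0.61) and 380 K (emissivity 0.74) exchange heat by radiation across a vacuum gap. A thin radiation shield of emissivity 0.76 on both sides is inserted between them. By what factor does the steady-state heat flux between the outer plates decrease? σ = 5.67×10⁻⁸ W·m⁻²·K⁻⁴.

Without shield: q₀ = σΔ(T⁴)/(1/ε₁+1/ε₂−1) with denominator 1.991.
With shield the two gaps are in series; the resistances add: (1/ε₁+1/ε_s−1)+(1/ε_s+1/ε₂−1) = 1.955+1.667 = 3.622.
Heat-flux ratio q₀/q = 3.622/1.991.

factor ≈ 1.82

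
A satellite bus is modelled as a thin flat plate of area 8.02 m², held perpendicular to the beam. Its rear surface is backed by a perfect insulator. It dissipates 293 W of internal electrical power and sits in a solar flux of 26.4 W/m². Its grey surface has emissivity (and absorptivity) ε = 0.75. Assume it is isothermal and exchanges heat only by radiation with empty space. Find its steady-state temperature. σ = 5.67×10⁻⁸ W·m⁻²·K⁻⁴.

T ≈ 191 K

At steady state, absorbed solar power + internal power = radiated power.
Absorbed: α·S·A_cross = 0.75·26.4·8.020 = 158.8 W (cross-section A).
Total input = 158.8 + 293 = 451.8 W.
Radiated: εσ·A_surf·T⁴ with A_surf = A = 8.020 m².
T⁴ = 451.8/(0.75·5.67×10⁻⁸·8.020) = 1.325×10⁹ K⁴.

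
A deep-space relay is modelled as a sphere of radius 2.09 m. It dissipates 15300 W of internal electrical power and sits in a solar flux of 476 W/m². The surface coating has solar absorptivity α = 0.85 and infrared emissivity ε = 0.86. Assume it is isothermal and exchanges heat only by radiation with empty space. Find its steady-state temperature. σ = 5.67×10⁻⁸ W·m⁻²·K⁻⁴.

T ≈ 297 K

At steady state, absorbed solar power + internal power = radiated power.
Absorbed: α·S·A_cross = 0.85·476·13.72 = 5552 W (cross-section πr²).
Total input = 5552 + 15300 = 20850 W.
Radiated: εσ·A_surf·T⁴ with A_surf = 4πr² = 54.89 m².
T⁴ = 20850/(0.86·5.67×10⁻⁸·54.89) = 7.791×10⁹ K⁴.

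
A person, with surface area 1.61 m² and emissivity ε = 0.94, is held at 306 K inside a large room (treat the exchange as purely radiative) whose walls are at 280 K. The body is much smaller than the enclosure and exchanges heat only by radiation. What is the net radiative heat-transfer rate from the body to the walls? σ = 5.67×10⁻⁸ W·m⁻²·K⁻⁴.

For a small grey body in a large enclosure: P_net = εσA(T_body⁴ − T_wall⁴).
A = 1.61 m²; T_body⁴ − T_wall⁴ = 8.768×10⁹ − 6.147×10⁹ = 2.621×10⁹ K⁴.
|P_net| = 0.94·5.67×10⁻⁸·1.610·2.621×10⁹.

P_net ≈ 225 W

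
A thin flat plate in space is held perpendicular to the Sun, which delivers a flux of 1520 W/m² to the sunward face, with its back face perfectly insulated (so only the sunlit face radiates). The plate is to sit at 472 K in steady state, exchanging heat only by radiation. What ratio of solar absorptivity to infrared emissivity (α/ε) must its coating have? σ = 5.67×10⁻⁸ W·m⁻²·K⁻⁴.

α/ε ≈ 1.85

Balance: αS·A = εσ·1A·T⁴ ⇒ α/ε = σT⁴/S.
α/ε = 5.67×10⁻⁸·(472)⁴/1520 = 5.67×10⁻⁸·4.963×10¹⁰/1520.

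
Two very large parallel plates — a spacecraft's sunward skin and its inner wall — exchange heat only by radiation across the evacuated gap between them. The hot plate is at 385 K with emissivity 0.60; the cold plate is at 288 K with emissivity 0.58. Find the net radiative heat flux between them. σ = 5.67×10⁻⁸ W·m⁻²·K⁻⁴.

For two infinite grey parallel plates, q = σ(T₁⁴ − T₂⁴)/(1/ε₁ + 1/ε₂ − 1).
T₁⁴ − T₂⁴ = 2.197×10¹⁰ − 6.880×10⁹ = 1.509×10¹⁰ K⁴.
1/ε₁ + 1/ε₂ − 1 = 1.667 + 1.724 − 1 = 2.391.
q = 5.67×10⁻⁸ × 1.509×10¹⁰ / 2.391.

q ≈ 358 W/m²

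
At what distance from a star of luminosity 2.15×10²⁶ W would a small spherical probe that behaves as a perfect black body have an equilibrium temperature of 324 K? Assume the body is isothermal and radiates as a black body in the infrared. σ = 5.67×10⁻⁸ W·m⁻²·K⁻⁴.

For an isothermal black-emitting sphere, (1−a)S·πr² = σ·4πr²·T⁴ ⇒ S = 4σT⁴/(1−a).
S = 4·5.67×10⁻⁸·(324)⁴/1.00 = 2499 W/m².
Flux falls as S = L/(4πd²), so d = √(L/(4πS)) = √(2.15×10²⁶/(4π·2499)).

d ≈ 8.27×10¹⁰ m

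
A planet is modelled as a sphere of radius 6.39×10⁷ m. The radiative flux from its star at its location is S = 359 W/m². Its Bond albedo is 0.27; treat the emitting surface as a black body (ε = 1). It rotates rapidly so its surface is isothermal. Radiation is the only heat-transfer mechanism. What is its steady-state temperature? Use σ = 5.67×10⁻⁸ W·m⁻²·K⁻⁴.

At equilibrium, absorbed power = emitted power.
Absorbing cross-section = πr² = 1.283×10¹⁶ m²; emitting surface = 4πr² = 5.131×10¹⁶ m² (ratio 4).
(1−a)S·A_cross = εσ·A_surf·T⁴  ⇒  T⁴ = (1−a)S/(4σ).
T⁴ = 0.730·359/(4·5.67×10⁻⁸) = 1.156×10⁹ K⁴.
T = (1.156×10⁹)^(1/4).

T ≈ 184 K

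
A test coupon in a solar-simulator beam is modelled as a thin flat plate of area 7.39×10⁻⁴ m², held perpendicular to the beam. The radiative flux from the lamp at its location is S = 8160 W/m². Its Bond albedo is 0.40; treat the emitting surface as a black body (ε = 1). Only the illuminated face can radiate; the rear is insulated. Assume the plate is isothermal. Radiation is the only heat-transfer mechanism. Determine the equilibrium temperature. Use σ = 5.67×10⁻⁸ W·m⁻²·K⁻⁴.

T ≈ 542 K

At equilibrium, absorbed power = emitted power.
Absorbing cross-section = A = 7.390×10⁻⁴ m²; emitting surface = A = 7.390×10⁻⁴ m² (ratio 1).
(1−a)S·A_cross = εσ·A_surf·T⁴  ⇒  T⁴ = (1−a)S/(1σ).
T⁴ = 0.600·8160/(1·5.67×10⁻⁸) = 8.635×10¹⁰ K⁴.
T = (8.635×10¹⁰)^(1/4).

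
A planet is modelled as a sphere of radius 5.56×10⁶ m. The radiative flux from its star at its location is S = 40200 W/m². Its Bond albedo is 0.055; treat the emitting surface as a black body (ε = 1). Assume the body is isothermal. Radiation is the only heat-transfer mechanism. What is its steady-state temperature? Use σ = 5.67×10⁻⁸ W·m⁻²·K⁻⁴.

T ≈ 640 K

At equilibrium, absorbed power = emitted power.
Absorbing cross-section = πr² = 9.712×10¹³ m²; emitting surface = 4πr² = 3.885×10¹⁴ m² (ratio 4).
(1−a)S·A_cross = εσ·A_surf·T⁴  ⇒  T⁴ = (1−a)S/(4σ).
T⁴ = 0.945·40200/(4·5.67×10⁻⁸) = 1.675×10¹¹ K⁴.
T = (1.675×10¹¹)^(1/4).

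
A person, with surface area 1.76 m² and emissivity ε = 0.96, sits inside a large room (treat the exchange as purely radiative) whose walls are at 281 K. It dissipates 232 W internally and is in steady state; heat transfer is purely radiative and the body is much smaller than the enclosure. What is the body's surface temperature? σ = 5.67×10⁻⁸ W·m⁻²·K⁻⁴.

T ≈ 305 K

For a small grey body in a large enclosure, net radiated power = εσA(T⁴ − T_w⁴).
Steady state: P = εσA(T⁴ − T_w⁴) with A = 1.76 m².
T⁴ = P/(εσA) + T_w⁴ = 232/(0.96·5.67×10⁻⁸·1.760) + (281)⁴
    = 2.422×10⁹ + 6.235×10⁹ = 8.657×10⁹ K⁴.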